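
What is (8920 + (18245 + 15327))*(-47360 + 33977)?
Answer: -568670436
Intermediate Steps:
(8920 + (18245 + 15327))*(-47360 + 33977) = (8920 + 33572)*(-13383) = 42492*(-13383) = -568670436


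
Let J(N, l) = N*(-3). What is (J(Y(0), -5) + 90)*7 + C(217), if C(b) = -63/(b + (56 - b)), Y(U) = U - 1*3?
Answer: 5535/8 ≈ 691.88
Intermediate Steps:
Y(U) = -3 + U (Y(U) = U - 3 = -3 + U)
J(N, l) = -3*N
C(b) = -9/8 (C(b) = -63/56 = -63*1/56 = -9/8)
(J(Y(0), -5) + 90)*7 + C(217) = (-3*(-3 + 0) + 90)*7 - 9/8 = (-3*(-3) + 90)*7 - 9/8 = (9 + 90)*7 - 9/8 = 99*7 - 9/8 = 693 - 9/8 = 5535/8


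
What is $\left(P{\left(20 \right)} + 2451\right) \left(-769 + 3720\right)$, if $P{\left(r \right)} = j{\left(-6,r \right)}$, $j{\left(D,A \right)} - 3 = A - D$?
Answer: $7318480$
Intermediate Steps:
$j{\left(D,A \right)} = 3 + A - D$ ($j{\left(D,A \right)} = 3 + \left(A - D\right) = 3 + A - D$)
$P{\left(r \right)} = 9 + r$ ($P{\left(r \right)} = 3 + r - -6 = 3 + r + 6 = 9 + r$)
$\left(P{\left(20 \right)} + 2451\right) \left(-769 + 3720\right) = \left(\left(9 + 20\right) + 2451\right) \left(-769 + 3720\right) = \left(29 + 2451\right) 2951 = 2480 \cdot 2951 = 7318480$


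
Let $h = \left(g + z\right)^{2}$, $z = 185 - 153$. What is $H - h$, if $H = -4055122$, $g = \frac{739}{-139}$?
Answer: $- \frac{78362768843}{19321} \approx -4.0558 \cdot 10^{6}$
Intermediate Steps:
$g = - \frac{739}{139}$ ($g = 739 \left(- \frac{1}{139}\right) = - \frac{739}{139} \approx -5.3165$)
$z = 32$
$h = \frac{13756681}{19321}$ ($h = \left(- \frac{739}{139} + 32\right)^{2} = \left(\frac{3709}{139}\right)^{2} = \frac{13756681}{19321} \approx 712.01$)
$H - h = -4055122 - \frac{13756681}{19321} = - \frac{78362768843}{19321}$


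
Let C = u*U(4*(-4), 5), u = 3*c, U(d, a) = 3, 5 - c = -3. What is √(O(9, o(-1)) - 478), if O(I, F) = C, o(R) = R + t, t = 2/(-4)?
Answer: I*√406 ≈ 20.149*I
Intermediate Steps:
c = 8 (c = 5 - 1*(-3) = 5 + 3 = 8)
t = -½ (t = 2*(-¼) = -½ ≈ -0.50000)
u = 24 (u = 3*8 = 24)
o(R) = -½ + R (o(R) = R - ½ = -½ + R)
C = 72 (C = 24*3 = 72)
O(I, F) = 72
√(O(9, o(-1)) - 478) = √(72 - 478) = √(-406) = I*√406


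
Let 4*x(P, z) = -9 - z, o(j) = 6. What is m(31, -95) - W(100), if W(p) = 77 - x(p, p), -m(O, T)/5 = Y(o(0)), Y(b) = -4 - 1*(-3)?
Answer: -397/4 ≈ -99.250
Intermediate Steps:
x(P, z) = -9/4 - z/4 (x(P, z) = (-9 - z)/4 = -9/4 - z/4)
Y(b) = -1 (Y(b) = -4 + 3 = -1)
m(O, T) = 5 (m(O, T) = -5*(-1) = 5)
W(p) = 317/4 + p/4 (W(p) = 77 - (-9/4 - p/4) = 77 + (9/4 + p/4) = 317/4 + p/4)
m(31, -95) - W(100) = 5 - (317/4 + (1/4)*100) = 5 - (317/4 + 25) = 5 - 1*417/4 = 5 - 417/4 = -397/4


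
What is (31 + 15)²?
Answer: 2116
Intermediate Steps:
(31 + 15)² = 46² = 2116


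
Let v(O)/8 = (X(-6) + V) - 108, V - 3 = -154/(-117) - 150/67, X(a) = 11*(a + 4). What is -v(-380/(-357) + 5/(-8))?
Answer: 8022280/7839 ≈ 1023.4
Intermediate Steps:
X(a) = 44 + 11*a (X(a) = 11*(4 + a) = 44 + 11*a)
V = 16285/7839 (V = 3 + (-154/(-117) - 150/67) = 3 + (-154*(-1/117) - 150*1/67) = 3 + (154/117 - 150/67) = 3 - 7232/7839 = 16285/7839 ≈ 2.0774)
v(O) = -8022280/7839 (v(O) = 8*(((44 + 11*(-6)) + 16285/7839) - 108) = 8*(((44 - 66) + 16285/7839) - 108) = 8*((-22 + 16285/7839) - 108) = 8*(-156173/7839 - 108) = 8*(-1002785/7839) = -8022280/7839)
-v(-380/(-357) + 5/(-8)) = -1*(-8022280/7839) = 8022280/7839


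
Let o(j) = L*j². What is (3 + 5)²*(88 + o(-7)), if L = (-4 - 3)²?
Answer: 159296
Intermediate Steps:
L = 49 (L = (-7)² = 49)
o(j) = 49*j²
(3 + 5)²*(88 + o(-7)) = (3 + 5)²*(88 + 49*(-7)²) = 8²*(88 + 49*49) = 64*(88 + 2401) = 64*2489 = 159296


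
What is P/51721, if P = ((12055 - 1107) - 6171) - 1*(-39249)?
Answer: 44026/51721 ≈ 0.85122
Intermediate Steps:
P = 44026 (P = (10948 - 6171) + 39249 = 4777 + 39249 = 44026)
P/51721 = 44026/51721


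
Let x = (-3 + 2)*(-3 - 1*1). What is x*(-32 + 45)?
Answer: 52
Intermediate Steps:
x = 4 (x = -(-3 - 1) = -1*(-4) = 4)
x*(-32 + 45) = 4*(-32 + 45) = 4*13 = 52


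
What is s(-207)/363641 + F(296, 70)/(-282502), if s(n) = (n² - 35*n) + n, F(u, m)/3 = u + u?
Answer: 6723675429/51364654891 ≈ 0.13090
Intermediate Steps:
F(u, m) = 6*u (F(u, m) = 3*(u + u) = 3*(2*u) = 6*u)
s(n) = n² - 34*n
s(-207)/363641 + F(296, 70)/(-282502) = -207*(-34 - 207)/363641 + (6*296)/(-282502) = -207*(-241)*(1/363641) + 1776*(-1/282502) = 49887*(1/363641) - 888/141251 = 49887/363641 - 888/141251 = 6723675429/51364654891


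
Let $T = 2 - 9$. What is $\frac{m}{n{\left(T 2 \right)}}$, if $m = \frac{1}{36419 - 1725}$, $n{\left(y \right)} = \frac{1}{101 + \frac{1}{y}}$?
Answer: $\frac{1413}{485716} \approx 0.0029091$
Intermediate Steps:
$T = -7$ ($T = 2 - 9 = -7$)
$m = \frac{1}{34694} \approx 2.8823 \cdot 10^{-5}$
$\frac{m}{n{\left(T 2 \right)}} = \frac{1}{34694 \frac{\left(-7\right) 2}{1 + 101 \left(\left(-7\right) 2\right)}} = \frac{1}{34694 \left(- \frac{14}{1 + 101 \left(-14\right)}\right)} = \frac{1}{34694 \left(- \frac{14}{1 - 1414}\right)} = \frac{1}{34694 \left(- \frac{14}{-1413}\right)} = \frac{1}{34694 \left(\left(-14\right) \left(- \frac{1}{1413}\right)\right)} = \frac{1}{34694 \cdot \frac{14}{1413}} = \frac{1}{34694} \cdot \frac{1413}{14} = \frac{1413}{485716}$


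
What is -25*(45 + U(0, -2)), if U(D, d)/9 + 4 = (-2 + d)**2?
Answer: -3825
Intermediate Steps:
U(D, d) = -36 + 9*(-2 + d)**2
-25*(45 + U(0, -2)) = -25*(45 + 9*(-2)*(-4 - 2)) = -25*(45 + 9*(-2)*(-6)) = -25*(45 + 108) = -25*153 = -3825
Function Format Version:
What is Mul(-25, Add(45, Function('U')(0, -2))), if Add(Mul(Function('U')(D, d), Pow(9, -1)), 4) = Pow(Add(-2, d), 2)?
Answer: -3825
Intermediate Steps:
Function('U')(D, d) = Add(-36, Mul(9, Pow(Add(-2, d), 2)))
Mul(-25, Add(45, Function('U')(0, -2))) = Mul(-25, Add(45, Mul(9, -2, Add(-4, -2)))) = Mul(-25, Add(45, Mul(9, -2, -6))) = Mul(-25, Add(45, 108)) = Mul(-25, 153) = -3825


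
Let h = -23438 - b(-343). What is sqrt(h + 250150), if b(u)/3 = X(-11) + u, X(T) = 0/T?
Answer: sqrt(227741) ≈ 477.22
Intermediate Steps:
X(T) = 0
b(u) = 3*u (b(u) = 3*(0 + u) = 3*u)
h = -22409 (h = -23438 - 3*(-343) = -23438 - 1*(-1029) = -23438 + 1029 = -22409)
sqrt(h + 250150) = sqrt(-22409 + 250150) = sqrt(227741)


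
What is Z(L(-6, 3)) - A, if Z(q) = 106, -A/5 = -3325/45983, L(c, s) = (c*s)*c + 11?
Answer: 693939/6569 ≈ 105.64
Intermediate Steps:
L(c, s) = 11 + s*c² (L(c, s) = s*c² + 11 = 11 + s*c²)
A = 2375/6569 (A = -(-16625)/45983 = -5*(-475/6569) = 2375/6569 ≈ 0.36155)
Z(L(-6, 3)) - A = 106 - 1*2375/6569 = 106 - 2375/6569 = 693939/6569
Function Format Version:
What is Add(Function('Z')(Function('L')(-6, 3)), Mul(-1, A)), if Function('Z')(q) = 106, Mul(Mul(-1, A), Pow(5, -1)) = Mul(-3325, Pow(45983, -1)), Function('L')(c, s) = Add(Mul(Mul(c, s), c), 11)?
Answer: Rational(693939, 6569) ≈ 105.64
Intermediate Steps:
Function('L')(c, s) = Add(11, Mul(s, Pow(c, 2))) (Function('L')(c, s) = Add(Mul(s, Pow(c, 2)), 11) = Add(11, Mul(s, Pow(c, 2))))
A = Rational(2375, 6569) (A = Mul(-5, Mul(-3325, Pow(45983, -1))) = Mul(-5, Mul(-3325, Rational(1, 45983))) = Mul(-5, Rational(-475, 6569)) = Rational(2375, 6569) ≈ 0.36155)
Add(Function('Z')(Function('L')(-6, 3)), Mul(-1, A)) = Add(106, Mul(-1, Rational(2375, 6569))) = Add(106, Rational(-2375, 6569)) = Rational(693939, 6569)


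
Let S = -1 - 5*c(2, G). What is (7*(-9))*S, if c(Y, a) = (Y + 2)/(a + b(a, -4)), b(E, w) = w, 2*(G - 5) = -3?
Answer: -2457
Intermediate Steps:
G = 7/2 (G = 5 + (1/2)*(-3) = 5 - 3/2 = 7/2 ≈ 3.5000)
c(Y, a) = (2 + Y)/(-4 + a) (c(Y, a) = (Y + 2)/(a - 4) = (2 + Y)/(-4 + a))
S = 39 (S = -1 - 5*(2 + 2)/(-4 + 7/2) = -1 - 5*4/(-1/2) = -1 - (-10)*4 = -1 - 5*(-8) = -1 + 40 = 39)
(7*(-9))*S = (7*(-9))*39 = -63*39 = -2457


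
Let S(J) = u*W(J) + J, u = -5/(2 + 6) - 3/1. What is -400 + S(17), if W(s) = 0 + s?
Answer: -3557/8 ≈ -444.63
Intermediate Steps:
u = -29/8 (u = -5/8 - 3*1 = -5*1/8 - 3 = -5/8 - 3 = -29/8 ≈ -3.6250)
W(s) = s
S(J) = -21*J/8 (S(J) = -29*J/8 + J = -21*J/8)
-400 + S(17) = -400 - 21/8*17 = -400 - 357/8 = -3557/8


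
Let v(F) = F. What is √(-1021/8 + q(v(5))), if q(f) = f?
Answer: 3*I*√218/4 ≈ 11.074*I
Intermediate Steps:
√(-1021/8 + q(v(5))) = √(-1021/8 + 5) = √(-981/8) = 3*I*√218/4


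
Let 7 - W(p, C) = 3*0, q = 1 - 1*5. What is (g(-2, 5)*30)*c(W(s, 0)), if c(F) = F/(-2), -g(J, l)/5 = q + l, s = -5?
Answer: 525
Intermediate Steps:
q = -4 (q = 1 - 5 = -4)
g(J, l) = 20 - 5*l (g(J, l) = -5*(-4 + l) = 20 - 5*l)
W(p, C) = 7 (W(p, C) = 7 - 3*0 = 7 - 1*0 = 7 + 0 = 7)
c(F) = -F/2 (c(F) = F*(-1/2) = -F/2)
(g(-2, 5)*30)*c(W(s, 0)) = ((20 - 5*5)*30)*(-1/2*7) = ((20 - 25)*30)*(-7/2) = -5*30*(-7/2) = -150*(-7/2) = 525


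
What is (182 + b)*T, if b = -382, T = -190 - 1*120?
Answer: 62000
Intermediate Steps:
T = -310 (T = -190 - 120 = -310)
(182 + b)*T = (182 - 382)*(-310) = -200*(-310) = 62000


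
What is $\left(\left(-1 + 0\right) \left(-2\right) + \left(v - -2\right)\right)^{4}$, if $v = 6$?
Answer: $10000$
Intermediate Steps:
$\left(\left(-1 + 0\right) \left(-2\right) + \left(v - -2\right)\right)^{4} = \left(\left(-1 + 0\right) \left(-2\right) + \left(6 - -2\right)\right)^{4} = \left(\left(-1\right) \left(-2\right) + \left(6 + 2\right)\right)^{4} = \left(2 + 8\right)^{4} = 10^{4} = 10000$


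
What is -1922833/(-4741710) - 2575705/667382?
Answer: -2732495505586/791132975805 ≈ -3.4539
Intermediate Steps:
-1922833/(-4741710) - 2575705/667382 = -1922833*(-1/4741710) - 2575705*1/667382 = 1922833/4741710 - 2575705/667382 = -2732495505586/791132975805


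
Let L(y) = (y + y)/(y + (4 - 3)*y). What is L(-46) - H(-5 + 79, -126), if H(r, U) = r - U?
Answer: -199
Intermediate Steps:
L(y) = 1 (L(y) = (2*y)/(y + 1*y) = (2*y)/(y + y) = (2*y)/((2*y)) = (2*y)*(1/(2*y)) = 1)
L(-46) - H(-5 + 79, -126) = 1 - ((-5 + 79) - 1*(-126)) = 1 - (74 + 126) = 1 - 1*200 = 1 - 200 = -199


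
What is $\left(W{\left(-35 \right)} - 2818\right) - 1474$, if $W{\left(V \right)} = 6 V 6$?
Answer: $-5552$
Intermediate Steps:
$W{\left(V \right)} = 36 V$
$\left(W{\left(-35 \right)} - 2818\right) - 1474 = \left(36 \left(-35\right) - 2818\right) - 1474 = \left(-1260 - 2818\right) - 1474 = -4078 - 1474 = -5552$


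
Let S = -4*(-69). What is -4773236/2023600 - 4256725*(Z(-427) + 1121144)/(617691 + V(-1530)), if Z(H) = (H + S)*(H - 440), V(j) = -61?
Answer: -269628552536126517/31245901700 ≈ -8.6292e+6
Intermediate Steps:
S = 276
Z(H) = (-440 + H)*(276 + H) (Z(H) = (H + 276)*(H - 440) = (276 + H)*(-440 + H) = (-440 + H)*(276 + H))
-4773236/2023600 - 4256725*(Z(-427) + 1121144)/(617691 + V(-1530)) = -4773236/2023600 - 4256725*((-121440 + (-427)**2 - 164*(-427)) + 1121144)/(617691 - 61) = -4773236*1/2023600 - 4256725/(617630/((-121440 + 182329 + 70028) + 1121144)) = -1193309/505900 - 4256725/(617630/(130917 + 1121144)) = -1193309/505900 - 4256725/(617630/1252061) = -1193309/505900 - 4256725/(617630*(1/1252061)) = -1193309/505900 - 4256725/617630/1252061 = -1193309/505900 - 4256725*1252061/617630 = -1193309/505900 - 1065935872045/123526 = -269628552536126517/31245901700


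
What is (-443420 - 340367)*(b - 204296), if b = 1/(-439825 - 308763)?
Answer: 119867315851663563/748588 ≈ 1.6012e+11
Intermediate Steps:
b = -1/748588 (b = 1/(-748588) = -1/748588 ≈ -1.3358e-6)
(-443420 - 340367)*(b - 204296) = (-443420 - 340367)*(-1/748588 - 204296) = -783787*(-152933534049/748588) = 119867315851663563/748588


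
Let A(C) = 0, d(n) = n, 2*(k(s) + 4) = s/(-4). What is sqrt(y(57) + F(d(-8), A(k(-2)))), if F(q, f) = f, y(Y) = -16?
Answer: 4*I ≈ 4.0*I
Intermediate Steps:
k(s) = -4 - s/8 (k(s) = -4 + (s/(-4))/2 = -4 + (s*(-1/4))/2 = -4 + (-s/4)/2 = -4 - s/8)
sqrt(y(57) + F(d(-8), A(k(-2)))) = sqrt(-16 + 0) = sqrt(-16) = 4*I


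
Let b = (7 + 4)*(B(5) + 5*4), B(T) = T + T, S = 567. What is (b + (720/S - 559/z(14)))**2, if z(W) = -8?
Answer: 40875539329/254016 ≈ 1.6092e+5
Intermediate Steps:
B(T) = 2*T
b = 330 (b = (7 + 4)*(2*5 + 5*4) = 11*(10 + 20) = 11*30 = 330)
(b + (720/S - 559/z(14)))**2 = (330 + (720/567 - 559/(-8)))**2 = (330 + (720*(1/567) - 559*(-1/8)))**2 = (330 + (80/63 + 559/8))**2 = (330 + 35857/504)**2 = (202177/504)**2 = 40875539329/254016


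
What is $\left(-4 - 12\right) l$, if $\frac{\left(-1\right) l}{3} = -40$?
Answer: $-1920$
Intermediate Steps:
$l = 120$ ($l = \left(-3\right) \left(-40\right) = 120$)
$\left(-4 - 12\right) l = \left(-4 - 12\right) 120 = \left(-16\right) 120 = -1920$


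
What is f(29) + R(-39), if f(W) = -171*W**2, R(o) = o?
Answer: -143850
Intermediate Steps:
f(29) + R(-39) = -171*29**2 - 39 = -171*841 - 39 = -143811 - 39 = -143850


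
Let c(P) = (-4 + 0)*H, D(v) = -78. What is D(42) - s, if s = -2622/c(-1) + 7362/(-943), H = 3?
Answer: -544475/1886 ≈ -288.69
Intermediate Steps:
c(P) = -12 (c(P) = (-4 + 0)*3 = -4*3 = -12)
s = 397367/1886 (s = -2622/(-12) + 7362/(-943) = -2622*(-1/12) + 7362*(-1/943) = 437/2 - 7362/943 = 397367/1886 ≈ 210.69)
D(42) - s = -78 - 1*397367/1886 = -78 - 397367/1886 = -544475/1886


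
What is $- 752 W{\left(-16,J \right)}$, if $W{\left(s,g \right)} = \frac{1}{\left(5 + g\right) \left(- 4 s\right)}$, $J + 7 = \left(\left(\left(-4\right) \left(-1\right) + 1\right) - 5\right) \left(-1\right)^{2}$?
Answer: $\frac{47}{8} \approx 5.875$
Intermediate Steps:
$J = -7$ ($J = -7 + \left(\left(\left(-4\right) \left(-1\right) + 1\right) - 5\right) \left(-1\right)^{2} = -7 + \left(\left(4 + 1\right) - 5\right) 1 = -7 + \left(5 - 5\right) 1 = -7 + 0 \cdot 1 = -7 + 0 = -7$)
$W{\left(s,g \right)} = - \frac{1}{4 s \left(5 + g\right)}$ ($W{\left(s,g \right)} = \frac{1}{\left(-4\right) s \left(5 + g\right)} = - \frac{1}{4 s \left(5 + g\right)}$)
$- 752 W{\left(-16,J \right)} = - 752 \left(- \frac{1}{4 \left(-16\right) \left(5 - 7\right)}\right) = - 752 \left(\left(- \frac{1}{4}\right) \left(- \frac{1}{16}\right) \frac{1}{-2}\right) = - 752 \left(\left(- \frac{1}{4}\right) \left(- \frac{1}{16}\right) \left(- \frac{1}{2}\right)\right) = \left(-752\right) \left(- \frac{1}{128}\right) = \frac{47}{8}$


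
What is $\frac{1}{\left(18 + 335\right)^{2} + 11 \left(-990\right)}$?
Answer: $\frac{1}{113719} \approx 8.7936 \cdot 10^{-6}$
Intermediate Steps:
$\frac{1}{\left(18 + 335\right)^{2} + 11 \left(-990\right)} = \frac{1}{353^{2} - 10890} = \frac{1}{124609 - 10890} = \frac{1}{113719}$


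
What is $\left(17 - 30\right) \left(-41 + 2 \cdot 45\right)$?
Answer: $-637$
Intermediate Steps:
$\left(17 - 30\right) \left(-41 + 2 \cdot 45\right) = \left(17 - 30\right) \left(-41 + 90\right) = \left(-13\right) 49 = -637$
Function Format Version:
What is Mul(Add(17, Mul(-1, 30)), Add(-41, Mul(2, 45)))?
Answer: -637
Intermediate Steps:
Mul(Add(17, Mul(-1, 30)), Add(-41, Mul(2, 45))) = Mul(Add(17, -30), Add(-41, 90)) = Mul(-13, 49) = -637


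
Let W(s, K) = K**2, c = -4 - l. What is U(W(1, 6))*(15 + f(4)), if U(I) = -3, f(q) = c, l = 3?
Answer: -24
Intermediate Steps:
c = -7 (c = -4 - 1*3 = -4 - 3 = -7)
f(q) = -7
U(W(1, 6))*(15 + f(4)) = -3*(15 - 7) = -3*8 = -24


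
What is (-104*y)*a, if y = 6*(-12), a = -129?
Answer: -965952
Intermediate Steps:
y = -72
(-104*y)*a = -104*(-72)*(-129) = 7488*(-129) = -965952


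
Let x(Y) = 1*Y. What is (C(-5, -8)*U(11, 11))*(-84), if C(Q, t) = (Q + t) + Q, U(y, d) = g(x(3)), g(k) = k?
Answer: 4536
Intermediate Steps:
x(Y) = Y
U(y, d) = 3
C(Q, t) = t + 2*Q
(C(-5, -8)*U(11, 11))*(-84) = ((-8 + 2*(-5))*3)*(-84) = ((-8 - 10)*3)*(-84) = -18*3*(-84) = -54*(-84) = 4536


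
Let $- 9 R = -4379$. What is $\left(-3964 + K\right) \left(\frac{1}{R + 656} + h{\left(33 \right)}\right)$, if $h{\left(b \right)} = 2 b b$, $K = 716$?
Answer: $- \frac{10391921712}{1469} \approx -7.0741 \cdot 10^{6}$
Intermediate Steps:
$R = \frac{4379}{9}$ ($R = \left(- \frac{1}{9}\right) \left(-4379\right) = \frac{4379}{9} \approx 486.56$)
$h{\left(b \right)} = 2 b^{2}$
$\left(-3964 + K\right) \left(\frac{1}{R + 656} + h{\left(33 \right)}\right) = \left(-3964 + 716\right) \left(\frac{1}{\frac{4379}{9} + 656} + 2 \cdot 33^{2}\right) = - 3248 \left(\frac{1}{\frac{10283}{9}} + 2 \cdot 1089\right) = - 3248 \left(\frac{9}{10283} + 2178\right) = \left(-3248\right) \frac{22396383}{10283} = - \frac{10391921712}{1469}$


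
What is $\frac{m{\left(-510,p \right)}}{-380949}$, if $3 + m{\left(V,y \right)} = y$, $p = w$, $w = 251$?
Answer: $- \frac{248}{380949} \approx -0.00065101$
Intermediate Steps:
$p = 251$
$m{\left(V,y \right)} = -3 + y$
$\frac{m{\left(-510,p \right)}}{-380949} = \frac{-3 + 251}{-380949} = 248 \left(- \frac{1}{380949}\right) = - \frac{248}{380949}$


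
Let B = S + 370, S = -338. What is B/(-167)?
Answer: -32/167 ≈ -0.19162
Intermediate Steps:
B = 32 (B = -338 + 370 = 32)
B/(-167) = 32/(-167) = 32*(-1/167) = -32/167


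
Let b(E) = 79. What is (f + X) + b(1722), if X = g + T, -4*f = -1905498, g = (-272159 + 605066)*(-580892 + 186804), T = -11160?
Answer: -262388377045/2 ≈ -1.3119e+11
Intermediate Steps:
g = -131194653816 (g = 332907*(-394088) = -131194653816)
f = 952749/2 (f = -1/4*(-1905498) = 952749/2 ≈ 4.7637e+5)
X = -131194664976 (X = -131194653816 - 11160 = -131194664976)
(f + X) + b(1722) = (952749/2 - 131194664976) + 79 = -262388377203/2 + 79 = -262388377045/2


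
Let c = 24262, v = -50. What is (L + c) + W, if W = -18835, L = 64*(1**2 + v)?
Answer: 2291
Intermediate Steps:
L = -3136 (L = 64*(1**2 - 50) = 64*(1 - 50) = 64*(-49) = -3136)
(L + c) + W = (-3136 + 24262) - 18835 = 21126 - 18835 = 2291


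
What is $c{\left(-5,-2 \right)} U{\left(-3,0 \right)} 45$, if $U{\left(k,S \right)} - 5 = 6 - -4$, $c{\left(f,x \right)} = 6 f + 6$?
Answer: $-16200$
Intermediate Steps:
$c{\left(f,x \right)} = 6 + 6 f$
$U{\left(k,S \right)} = 15$ ($U{\left(k,S \right)} = 5 + \left(6 - -4\right) = 5 + \left(6 + 4\right) = 5 + 10 = 15$)
$c{\left(-5,-2 \right)} U{\left(-3,0 \right)} 45 = \left(6 + 6 \left(-5\right)\right) 15 \cdot 45 = \left(6 - 30\right) 15 \cdot 45 = \left(-24\right) 15 \cdot 45 = \left(-360\right) 45 = -16200$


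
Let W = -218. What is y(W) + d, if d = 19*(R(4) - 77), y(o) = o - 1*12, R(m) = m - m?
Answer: -1693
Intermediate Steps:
R(m) = 0
y(o) = -12 + o (y(o) = o - 12 = -12 + o)
d = -1463 (d = 19*(0 - 77) = 19*(-77) = -1463)
y(W) + d = (-12 - 218) - 1463 = -230 - 1463 = -1693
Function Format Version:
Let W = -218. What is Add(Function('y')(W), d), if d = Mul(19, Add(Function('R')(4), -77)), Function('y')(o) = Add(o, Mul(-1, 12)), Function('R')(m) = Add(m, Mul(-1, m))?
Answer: -1693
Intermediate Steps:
Function('R')(m) = 0
Function('y')(o) = Add(-12, o) (Function('y')(o) = Add(o, -12) = Add(-12, o))
d = -1463 (d = Mul(19, Add(0, -77)) = Mul(19, -77) = -1463)
Add(Function('y')(W), d) = Add(Add(-12, -218), -1463) = Add(-230, -1463) = -1693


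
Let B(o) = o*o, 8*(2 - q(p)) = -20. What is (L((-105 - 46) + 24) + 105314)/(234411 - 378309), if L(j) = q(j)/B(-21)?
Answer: -10320773/14102004 ≈ -0.73187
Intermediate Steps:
q(p) = 9/2 (q(p) = 2 - 1/8*(-20) = 2 + 5/2 = 9/2)
B(o) = o**2
L(j) = 1/98 (L(j) = 9/(2*((-21)**2)) = (9/2)/441 = (9/2)*(1/441) = 1/98)
(L((-105 - 46) + 24) + 105314)/(234411 - 378309) = (1/98 + 105314)/(234411 - 378309) = (10320773/98)/(-143898) = (10320773/98)*(-1/143898) = -10320773/14102004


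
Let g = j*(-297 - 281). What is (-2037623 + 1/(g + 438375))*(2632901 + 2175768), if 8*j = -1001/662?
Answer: -11376814983612241110931/1161106289 ≈ -9.7982e+12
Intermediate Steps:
j = -1001/5296 (j = (-1001/662)/8 = (-1001*1/662)/8 = (1/8)*(-1001/662) = -1001/5296 ≈ -0.18901)
g = 289289/2648 (g = -1001*(-297 - 281)/5296 = -1001/5296*(-578) = 289289/2648 ≈ 109.25)
(-2037623 + 1/(g + 438375))*(2632901 + 2175768) = (-2037623 + 1/(289289/2648 + 438375))*(2632901 + 2175768) = (-2037623 + 1/(1161106289/2648))*4808669 = (-2037623 + 2648/1161106289)*4808669 = -2365896879908399/1161106289*4808669 = -11376814983612241110931/1161106289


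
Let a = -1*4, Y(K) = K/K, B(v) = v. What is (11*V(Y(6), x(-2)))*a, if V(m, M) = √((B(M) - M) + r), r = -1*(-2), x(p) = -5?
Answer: -44*√2 ≈ -62.225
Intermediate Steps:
Y(K) = 1
r = 2
a = -4
V(m, M) = √2 (V(m, M) = √((M - M) + 2) = √(0 + 2) = √2)
(11*V(Y(6), x(-2)))*a = (11*√2)*(-4) = -44*√2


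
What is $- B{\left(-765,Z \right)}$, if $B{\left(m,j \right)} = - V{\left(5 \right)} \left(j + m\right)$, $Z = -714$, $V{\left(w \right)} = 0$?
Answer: $0$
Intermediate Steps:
$B{\left(m,j \right)} = 0$ ($B{\left(m,j \right)} = \left(-1\right) 0 \left(j + m\right) = 0 \left(j + m\right) = 0$)
$- B{\left(-765,Z \right)} = \left(-1\right) 0 = 0$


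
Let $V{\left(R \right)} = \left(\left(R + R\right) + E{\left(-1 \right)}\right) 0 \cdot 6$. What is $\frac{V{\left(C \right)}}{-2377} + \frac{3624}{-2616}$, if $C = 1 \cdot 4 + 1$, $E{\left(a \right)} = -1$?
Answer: $- \frac{151}{109} \approx -1.3853$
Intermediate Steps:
$C = 5$ ($C = 4 + 1 = 5$)
$V{\left(R \right)} = 0$ ($V{\left(R \right)} = \left(\left(R + R\right) - 1\right) 0 \cdot 6 = \left(2 R - 1\right) 0 \cdot 6 = \left(-1 + 2 R\right) 0 \cdot 6 = 0 \cdot 6 = 0$)
$\frac{V{\left(C \right)}}{-2377} + \frac{3624}{-2616} = \frac{0}{-2377} + \frac{3624}{-2616} = 0 \left(- \frac{1}{2377}\right) + 3624 \left(- \frac{1}{2616}\right) = 0 - \frac{151}{109} = - \frac{151}{109}$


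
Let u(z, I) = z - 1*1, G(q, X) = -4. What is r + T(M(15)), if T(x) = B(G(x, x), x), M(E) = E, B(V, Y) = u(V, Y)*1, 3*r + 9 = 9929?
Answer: 9905/3 ≈ 3301.7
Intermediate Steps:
r = 9920/3 (r = -3 + (⅓)*9929 = -3 + 9929/3 = 9920/3 ≈ 3306.7)
u(z, I) = -1 + z (u(z, I) = z - 1 = -1 + z)
B(V, Y) = -1 + V (B(V, Y) = (-1 + V)*1 = -1 + V)
T(x) = -5 (T(x) = -1 - 4 = -5)
r + T(M(15)) = 9920/3 - 5 = 9905/3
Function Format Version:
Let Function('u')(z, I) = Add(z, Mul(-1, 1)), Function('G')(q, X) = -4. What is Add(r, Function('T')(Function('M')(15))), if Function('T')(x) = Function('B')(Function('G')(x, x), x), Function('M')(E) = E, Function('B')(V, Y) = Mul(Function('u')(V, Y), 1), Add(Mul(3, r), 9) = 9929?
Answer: Rational(9905, 3) ≈ 3301.7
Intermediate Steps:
r = Rational(9920, 3) (r = Add(-3, Mul(Rational(1, 3), 9929)) = Add(-3, Rational(9929, 3)) = Rational(9920, 3) ≈ 3306.7)
Function('u')(z, I) = Add(-1, z) (Function('u')(z, I) = Add(z, -1) = Add(-1, z))
Function('B')(V, Y) = Add(-1, V) (Function('B')(V, Y) = Mul(Add(-1, V), 1) = Add(-1, V))
Function('T')(x) = -5 (Function('T')(x) = Add(-1, -4) = -5)
Add(r, Function('T')(Function('M')(15))) = Add(Rational(9920, 3), -5) = Rational(9905, 3)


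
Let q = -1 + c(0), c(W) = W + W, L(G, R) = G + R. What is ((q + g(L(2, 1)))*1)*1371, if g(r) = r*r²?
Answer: 35646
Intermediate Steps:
c(W) = 2*W
g(r) = r³
q = -1 (q = -1 + 2*0 = -1 + 0 = -1)
((q + g(L(2, 1)))*1)*1371 = ((-1 + (2 + 1)³)*1)*1371 = ((-1 + 3³)*1)*1371 = ((-1 + 27)*1)*1371 = (26*1)*1371 = 26*1371 = 35646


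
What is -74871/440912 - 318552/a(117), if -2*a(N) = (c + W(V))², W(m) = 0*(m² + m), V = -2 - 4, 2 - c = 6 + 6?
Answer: 70224827937/11022800 ≈ 6370.9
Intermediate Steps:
c = -10 (c = 2 - (6 + 6) = 2 - 1*12 = 2 - 12 = -10)
V = -6
W(m) = 0 (W(m) = 0*(m + m²) = 0)
a(N) = -50 (a(N) = -(-10 + 0)²/2 = -½*(-10)² = -½*100 = -50)
-74871/440912 - 318552/a(117) = -74871/440912 - 318552/(-50) = -74871*1/440912 - 318552*(-1/50) = -74871/440912 + 159276/25 = 70224827937/11022800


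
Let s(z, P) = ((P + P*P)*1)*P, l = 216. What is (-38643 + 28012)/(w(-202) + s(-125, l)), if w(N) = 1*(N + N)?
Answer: -10631/10123948 ≈ -0.0010501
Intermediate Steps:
s(z, P) = P*(P + P²) (s(z, P) = ((P + P²)*1)*P = (P + P²)*P = P*(P + P²))
w(N) = 2*N (w(N) = 1*(2*N) = 2*N)
(-38643 + 28012)/(w(-202) + s(-125, l)) = (-38643 + 28012)/(2*(-202) + 216²*(1 + 216)) = -10631/(-404 + 46656*217) = -10631/(-404 + 10124352) = -10631/10123948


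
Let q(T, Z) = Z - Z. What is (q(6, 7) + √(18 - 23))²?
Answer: -5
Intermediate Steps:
q(T, Z) = 0
(q(6, 7) + √(18 - 23))² = (0 + √(18 - 23))² = (0 + √(-5))² = (0 + I*√5)² = (I*√5)² = -5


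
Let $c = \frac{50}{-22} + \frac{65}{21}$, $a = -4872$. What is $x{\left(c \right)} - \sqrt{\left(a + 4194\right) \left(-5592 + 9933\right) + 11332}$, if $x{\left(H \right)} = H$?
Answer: $\frac{190}{231} - 7 i \sqrt{59834} \approx 0.82251 - 1712.3 i$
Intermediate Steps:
$c = \frac{190}{231}$ ($c = 50 \left(- \frac{1}{22}\right) + 65 \cdot \frac{1}{21} = - \frac{25}{11} + \frac{65}{21} = \frac{190}{231} \approx 0.82251$)
$x{\left(c \right)} - \sqrt{\left(a + 4194\right) \left(-5592 + 9933\right) + 11332} = \frac{190}{231} - \sqrt{\left(-4872 + 4194\right) \left(-5592 + 9933\right) + 11332} = \frac{190}{231} - \sqrt{\left(-678\right) 4341 + 11332} = \frac{190}{231} - \sqrt{-2943198 + 11332} = \frac{190}{231} - \sqrt{-2931866} = \frac{190}{231} - 7 i \sqrt{59834}$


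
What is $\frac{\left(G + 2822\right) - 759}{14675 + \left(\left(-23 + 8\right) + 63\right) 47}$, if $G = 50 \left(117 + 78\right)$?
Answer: $\frac{11813}{16931} \approx 0.69771$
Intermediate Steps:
$G = 9750$ ($G = 50 \cdot 195 = 9750$)
$\frac{\left(G + 2822\right) - 759}{14675 + \left(\left(-23 + 8\right) + 63\right) 47} = \frac{\left(9750 + 2822\right) - 759}{14675 + \left(\left(-23 + 8\right) + 63\right) 47} = \frac{12572 - 759}{14675 + \left(-15 + 63\right) 47} = \frac{11813}{14675 + 48 \cdot 47} = \frac{11813}{14675 + 2256} = \frac{11813}{16931}$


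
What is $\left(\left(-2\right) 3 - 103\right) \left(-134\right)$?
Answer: $14606$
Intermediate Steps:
$\left(\left(-2\right) 3 - 103\right) \left(-134\right) = \left(-6 - 103\right) \left(-134\right) = \left(-109\right) \left(-134\right) = 14606$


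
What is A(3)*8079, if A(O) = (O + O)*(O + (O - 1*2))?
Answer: 193896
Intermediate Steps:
A(O) = 2*O*(-2 + 2*O) (A(O) = (2*O)*(O + (O - 2)) = (2*O)*(O + (-2 + O)) = (2*O)*(-2 + 2*O) = 2*O*(-2 + 2*O))
A(3)*8079 = (4*3*(-1 + 3))*8079 = (4*3*2)*8079 = 24*8079 = 193896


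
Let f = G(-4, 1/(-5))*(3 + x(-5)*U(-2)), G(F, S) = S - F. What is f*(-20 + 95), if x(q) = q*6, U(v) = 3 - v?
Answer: -41895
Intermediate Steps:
x(q) = 6*q
f = -2793/5 (f = (1/(-5) - 1*(-4))*(3 + (6*(-5))*(3 - 1*(-2))) = (-⅕ + 4)*(3 - 30*(3 + 2)) = 19*(3 - 30*5)/5 = 19*(3 - 150)/5 = (19/5)*(-147) = -2793/5 ≈ -558.60)
f*(-20 + 95) = -2793*(-20 + 95)/5 = -2793/5*75 = -41895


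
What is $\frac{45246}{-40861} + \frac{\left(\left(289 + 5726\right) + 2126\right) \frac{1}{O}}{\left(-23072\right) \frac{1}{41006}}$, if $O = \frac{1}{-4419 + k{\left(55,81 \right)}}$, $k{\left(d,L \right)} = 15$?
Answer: $\frac{1072737416536077}{16834732} \approx 6.3722 \cdot 10^{7}$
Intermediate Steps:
$O = - \frac{1}{4404}$ ($O = \frac{1}{-4419 + 15} = \frac{1}{-4404} = - \frac{1}{4404} \approx -0.00022707$)
$\frac{45246}{-40861} + \frac{\left(\left(289 + 5726\right) + 2126\right) \frac{1}{O}}{\left(-23072\right) \frac{1}{41006}} = \frac{45246}{-40861} + \frac{\left(\left(289 + 5726\right) + 2126\right) \frac{1}{- \frac{1}{4404}}}{\left(-23072\right) \frac{1}{41006}} = 45246 \left(- \frac{1}{40861}\right) + \frac{\left(6015 + 2126\right) \left(-4404\right)}{\left(-23072\right) \frac{1}{41006}} = - \frac{45246}{40861} + \frac{8141 \left(-4404\right)}{- \frac{1648}{2929}} = - \frac{45246}{40861} - - \frac{26253332889}{412} = - \frac{45246}{40861} + \frac{26253332889}{412} = \frac{1072737416536077}{16834732}$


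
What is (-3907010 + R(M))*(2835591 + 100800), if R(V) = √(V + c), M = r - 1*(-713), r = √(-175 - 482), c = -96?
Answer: -11472509000910 + 2936391*√(617 + 3*I*√73) ≈ -1.1472e+13 + 1.5147e+6*I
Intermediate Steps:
r = 3*I*√73 (r = √(-657) = 3*I*√73 ≈ 25.632*I)
M = 713 + 3*I*√73 (M = 3*I*√73 - 1*(-713) = 3*I*√73 + 713 = 713 + 3*I*√73 ≈ 713.0 + 25.632*I)
R(V) = √(-96 + V) (R(V) = √(V - 96) = √(-96 + V))
(-3907010 + R(M))*(2835591 + 100800) = (-3907010 + √(-96 + (713 + 3*I*√73)))*(2835591 + 100800) = (-3907010 + √(617 + 3*I*√73))*2936391 = -11472509000910 + 2936391*√(617 + 3*I*√73)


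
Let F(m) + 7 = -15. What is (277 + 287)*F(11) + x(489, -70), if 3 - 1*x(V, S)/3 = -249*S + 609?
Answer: -66516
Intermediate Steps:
x(V, S) = -1818 + 747*S (x(V, S) = 9 - 3*(-249*S + 609) = 9 - 3*(609 - 249*S) = 9 + (-1827 + 747*S) = -1818 + 747*S)
F(m) = -22 (F(m) = -7 - 15 = -22)
(277 + 287)*F(11) + x(489, -70) = (277 + 287)*(-22) + (-1818 + 747*(-70)) = 564*(-22) + (-1818 - 52290) = -12408 - 54108 = -66516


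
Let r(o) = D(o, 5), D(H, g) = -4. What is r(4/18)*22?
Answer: -88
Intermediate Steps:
r(o) = -4
r(4/18)*22 = -4*22 = -88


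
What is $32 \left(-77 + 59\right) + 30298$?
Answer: $29722$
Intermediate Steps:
$32 \left(-77 + 59\right) + 30298 = 32 \left(-18\right) + 30298 = -576 + 30298 = 29722$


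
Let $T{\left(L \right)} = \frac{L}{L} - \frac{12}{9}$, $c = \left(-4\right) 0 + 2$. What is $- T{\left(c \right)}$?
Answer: $\frac{1}{3} \approx 0.33333$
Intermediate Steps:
$c = 2$ ($c = 0 + 2 = 2$)
$T{\left(L \right)} = - \frac{1}{3}$ ($T{\left(L \right)} = 1 - \frac{4}{3} = - \frac{1}{3}$)
$- T{\left(c \right)} = \left(-1\right) \left(- \frac{1}{3}\right) = \frac{1}{3}$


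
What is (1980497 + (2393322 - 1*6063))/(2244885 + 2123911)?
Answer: 1091939/1092199 ≈ 0.99976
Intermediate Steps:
(1980497 + (2393322 - 1*6063))/(2244885 + 2123911) = (1980497 + (2393322 - 6063))/4368796 = (1980497 + 2387259)*(1/4368796) = 4367756*(1/4368796) = 1091939/1092199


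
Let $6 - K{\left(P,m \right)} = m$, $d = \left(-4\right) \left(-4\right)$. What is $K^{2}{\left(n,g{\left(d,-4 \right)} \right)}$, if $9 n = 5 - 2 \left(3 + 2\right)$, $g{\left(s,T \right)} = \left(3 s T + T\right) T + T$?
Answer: $599076$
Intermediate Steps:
$d = 16$
$g{\left(s,T \right)} = T + T \left(T + 3 T s\right)$ ($g{\left(s,T \right)} = \left(3 T s + T\right) T + T = \left(T + 3 T s\right) T + T = T \left(T + 3 T s\right) + T = T + T \left(T + 3 T s\right)$)
$n = - \frac{5}{9}$ ($n = \frac{5 - 2 \left(3 + 2\right)}{9} = \frac{5 - 10}{9} = \frac{1}{9} \left(-5\right) = - \frac{5}{9} \approx -0.55556$)
$K{\left(P,m \right)} = 6 - m$
$K^{2}{\left(n,g{\left(d,-4 \right)} \right)} = \left(6 - - 4 \left(1 - 4 + 3 \left(-4\right) 16\right)\right)^{2} = \left(6 - - 4 \left(1 - 4 - 192\right)\right)^{2} = \left(6 - \left(-4\right) \left(-195\right)\right)^{2} = \left(6 - 780\right)^{2} = \left(-774\right)^{2} = 599076$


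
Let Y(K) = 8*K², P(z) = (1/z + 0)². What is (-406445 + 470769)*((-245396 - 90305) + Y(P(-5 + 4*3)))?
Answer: -51846307814132/2401 ≈ -2.1594e+10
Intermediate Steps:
P(z) = z⁻² (P(z) = (1/z)² = z⁻²)
(-406445 + 470769)*((-245396 - 90305) + Y(P(-5 + 4*3))) = (-406445 + 470769)*((-245396 - 90305) + 8*((-5 + 4*3)⁻²)²) = 64324*(-335701 + 8*((-5 + 12)⁻²)²) = 64324*(-335701 + 8*(7⁻²)²) = 64324*(-335701 + 8*(1/49)²) = 64324*(-335701 + 8*(1/2401)) = 64324*(-335701 + 8/2401) = 64324*(-806018093/2401) = -51846307814132/2401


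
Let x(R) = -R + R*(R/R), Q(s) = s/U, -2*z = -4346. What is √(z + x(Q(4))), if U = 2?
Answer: √2173 ≈ 46.615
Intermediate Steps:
z = 2173 (z = -½*(-4346) = 2173)
Q(s) = s/2
x(R) = 0 (x(R) = -R + R*1 = -R + R = 0)
√(z + x(Q(4))) = √(2173 + 0) = √2173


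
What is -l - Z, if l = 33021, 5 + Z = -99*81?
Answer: -24997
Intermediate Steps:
Z = -8024 (Z = -5 - 99*81 = -5 - 8019 = -8024)
-l - Z = -1*33021 - 1*(-8024) = -33021 + 8024 = -24997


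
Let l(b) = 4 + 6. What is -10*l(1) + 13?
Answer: -87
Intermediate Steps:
l(b) = 10
-10*l(1) + 13 = -10*10 + 13 = -100 + 13 = -87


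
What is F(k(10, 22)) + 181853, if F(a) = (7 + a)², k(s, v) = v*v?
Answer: 422934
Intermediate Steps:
k(s, v) = v²
F(k(10, 22)) + 181853 = (7 + 22²)² + 181853 = (7 + 484)² + 181853 = 491² + 181853 = 241081 + 181853 = 422934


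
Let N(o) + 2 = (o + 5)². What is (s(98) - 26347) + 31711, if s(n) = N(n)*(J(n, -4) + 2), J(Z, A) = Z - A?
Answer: 1108492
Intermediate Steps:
N(o) = -2 + (5 + o)² (N(o) = -2 + (o + 5)² = -2 + (5 + o)²)
s(n) = (-2 + (5 + n)²)*(6 + n) (s(n) = (-2 + (5 + n)²)*((n - 1*(-4)) + 2) = (-2 + (5 + n)²)*((n + 4) + 2) = (-2 + (5 + n)²)*((4 + n) + 2) = (-2 + (5 + n)²)*(6 + n))
(s(98) - 26347) + 31711 = ((-2 + (5 + 98)²)*(6 + 98) - 26347) + 31711 = ((-2 + 103²)*104 - 26347) + 31711 = ((-2 + 10609)*104 - 26347) + 31711 = (10607*104 - 26347) + 31711 = (1103128 - 26347) + 31711 = 1076781 + 31711 = 1108492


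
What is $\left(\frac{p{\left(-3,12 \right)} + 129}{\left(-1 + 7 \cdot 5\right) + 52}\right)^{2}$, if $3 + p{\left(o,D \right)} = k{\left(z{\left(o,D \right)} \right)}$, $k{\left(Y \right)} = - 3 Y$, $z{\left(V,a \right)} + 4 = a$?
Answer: $\frac{2601}{1849} \approx 1.4067$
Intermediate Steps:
$z{\left(V,a \right)} = -4 + a$
$p{\left(o,D \right)} = 9 - 3 D$ ($p{\left(o,D \right)} = -3 - 3 \left(-4 + D\right) = -3 - \left(-12 + 3 D\right) = 9 - 3 D$)
$\left(\frac{p{\left(-3,12 \right)} + 129}{\left(-1 + 7 \cdot 5\right) + 52}\right)^{2} = \left(\frac{\left(9 - 36\right) + 129}{\left(-1 + 7 \cdot 5\right) + 52}\right)^{2} = \left(\frac{\left(9 - 36\right) + 129}{\left(-1 + 35\right) + 52}\right)^{2} = \left(\frac{-27 + 129}{34 + 52}\right)^{2} = \left(\frac{102}{86}\right)^{2} = \left(102 \cdot \frac{1}{86}\right)^{2} = \left(\frac{51}{43}\right)^{2} = \frac{2601}{1849}$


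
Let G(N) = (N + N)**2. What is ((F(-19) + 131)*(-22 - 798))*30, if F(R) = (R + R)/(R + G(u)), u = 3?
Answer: -53849400/17 ≈ -3.1676e+6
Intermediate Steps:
G(N) = 4*N**2 (G(N) = (2*N)**2 = 4*N**2)
F(R) = 2*R/(36 + R) (F(R) = (R + R)/(R + 4*3**2) = (2*R)/(R + 4*9) = (2*R)/(R + 36) = (2*R)/(36 + R) = 2*R/(36 + R))
((F(-19) + 131)*(-22 - 798))*30 = ((2*(-19)/(36 - 19) + 131)*(-22 - 798))*30 = ((2*(-19)/17 + 131)*(-820))*30 = ((2*(-19)*(1/17) + 131)*(-820))*30 = ((-38/17 + 131)*(-820))*30 = ((2189/17)*(-820))*30 = -1794980/17*30 = -53849400/17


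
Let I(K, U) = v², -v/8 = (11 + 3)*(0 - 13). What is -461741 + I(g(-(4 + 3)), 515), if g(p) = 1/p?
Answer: 1658195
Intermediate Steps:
g(p) = 1/p
v = 1456 (v = -8*(11 + 3)*(0 - 13) = -112*(-13) = -8*(-182) = 1456)
I(K, U) = 2119936 (I(K, U) = 1456² = 2119936)
-461741 + I(g(-(4 + 3)), 515) = -461741 + 2119936 = 1658195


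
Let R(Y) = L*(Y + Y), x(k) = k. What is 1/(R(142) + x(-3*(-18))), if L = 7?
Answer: 1/2042 ≈ 0.00048972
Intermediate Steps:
R(Y) = 14*Y (R(Y) = 7*(Y + Y) = 7*(2*Y) = 14*Y)
1/(R(142) + x(-3*(-18))) = 1/(14*142 - 3*(-18)) = 1/(1988 + 54) = 1/2042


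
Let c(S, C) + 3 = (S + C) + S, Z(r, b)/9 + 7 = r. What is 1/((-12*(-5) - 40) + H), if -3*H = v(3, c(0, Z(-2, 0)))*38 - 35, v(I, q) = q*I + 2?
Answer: 3/9595 ≈ 0.00031266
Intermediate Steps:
Z(r, b) = -63 + 9*r
c(S, C) = -3 + C + 2*S (c(S, C) = -3 + ((S + C) + S) = -3 + ((C + S) + S) = -3 + (C + 2*S) = -3 + C + 2*S)
v(I, q) = 2 + I*q (v(I, q) = I*q + 2 = 2 + I*q)
H = 9535/3 (H = -((2 + 3*(-3 + (-63 + 9*(-2)) + 2*0))*38 - 35)/3 = -((2 + 3*(-3 + (-63 - 18) + 0))*38 - 35)/3 = -((2 + 3*(-3 - 81 + 0))*38 - 35)/3 = -((2 + 3*(-84))*38 - 35)/3 = -((2 - 252)*38 - 35)/3 = -(-250*38 - 35)/3 = -(-9500 - 35)/3 = -1/3*(-9535) = 9535/3 ≈ 3178.3)
1/((-12*(-5) - 40) + H) = 1/((-12*(-5) - 40) + 9535/3) = 1/((60 - 40) + 9535/3) = 1/(20 + 9535/3) = 1/(9595/3) = 3/9595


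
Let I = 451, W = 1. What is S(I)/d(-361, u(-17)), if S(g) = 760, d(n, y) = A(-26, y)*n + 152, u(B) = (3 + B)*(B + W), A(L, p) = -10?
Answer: 20/99 ≈ 0.20202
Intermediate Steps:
u(B) = (1 + B)*(3 + B) (u(B) = (3 + B)*(B + 1) = (3 + B)*(1 + B) = (1 + B)*(3 + B))
d(n, y) = 152 - 10*n (d(n, y) = -10*n + 152 = 152 - 10*n)
S(I)/d(-361, u(-17)) = 760/(152 - 10*(-361)) = 760/(152 + 3610) = 760/3762 = 760*(1/3762) = 20/99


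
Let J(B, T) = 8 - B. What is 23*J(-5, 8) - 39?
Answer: 260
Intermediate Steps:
23*J(-5, 8) - 39 = 23*(8 - 1*(-5)) - 39 = 23*(8 + 5) - 39 = 23*13 - 39 = 299 - 39 = 260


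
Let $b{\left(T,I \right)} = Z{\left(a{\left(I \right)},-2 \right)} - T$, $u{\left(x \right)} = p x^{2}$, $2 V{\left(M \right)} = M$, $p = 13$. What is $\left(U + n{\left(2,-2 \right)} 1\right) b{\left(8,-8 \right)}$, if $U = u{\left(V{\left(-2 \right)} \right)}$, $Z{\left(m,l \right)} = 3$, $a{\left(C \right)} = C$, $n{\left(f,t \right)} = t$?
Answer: $-55$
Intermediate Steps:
$V{\left(M \right)} = \frac{M}{2}$
$u{\left(x \right)} = 13 x^{2}$
$b{\left(T,I \right)} = 3 - T$
$U = 13$ ($U = 13 \left(\frac{1}{2} \left(-2\right)\right)^{2} = 13 \left(-1\right)^{2} = 13 \cdot 1 = 13$)
$\left(U + n{\left(2,-2 \right)} 1\right) b{\left(8,-8 \right)} = \left(13 - 2\right) \left(3 - 8\right) = 11 \left(-5\right) = -55$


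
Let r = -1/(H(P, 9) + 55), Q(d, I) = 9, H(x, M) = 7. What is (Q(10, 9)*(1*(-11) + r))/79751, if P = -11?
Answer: -6147/4944562 ≈ -0.0012432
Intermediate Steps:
r = -1/62 (r = -1/(7 + 55) = -1/62 ≈ -0.016129)
(Q(10, 9)*(1*(-11) + r))/79751 = (9*(1*(-11) - 1/62))/79751 = (9*(-11 - 1/62))*(1/79751) = (9*(-683/62))*(1/79751) = -6147/62*1/79751 = -6147/4944562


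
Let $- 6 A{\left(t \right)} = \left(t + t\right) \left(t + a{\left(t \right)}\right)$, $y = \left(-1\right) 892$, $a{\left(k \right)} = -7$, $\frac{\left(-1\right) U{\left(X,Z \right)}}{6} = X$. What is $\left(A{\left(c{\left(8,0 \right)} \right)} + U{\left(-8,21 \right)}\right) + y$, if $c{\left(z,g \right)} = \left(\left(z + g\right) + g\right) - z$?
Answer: $-844$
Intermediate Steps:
$U{\left(X,Z \right)} = - 6 X$
$y = -892$
$c{\left(z,g \right)} = 2 g$ ($c{\left(z,g \right)} = \left(\left(g + z\right) + g\right) - z = \left(z + 2 g\right) - z = 2 g$)
$A{\left(t \right)} = - \frac{t \left(-7 + t\right)}{3}$ ($A{\left(t \right)} = - \frac{\left(t + t\right) \left(t - 7\right)}{6} = - \frac{2 t \left(-7 + t\right)}{6} = - \frac{t \left(-7 + t\right)}{3}$)
$\left(A{\left(c{\left(8,0 \right)} \right)} + U{\left(-8,21 \right)}\right) + y = \left(\frac{2 \cdot 0 \left(7 - 2 \cdot 0\right)}{3} - -48\right) - 892 = \left(\frac{1}{3} \cdot 0 \left(7 - 0\right) + 48\right) - 892 = \left(\frac{1}{3} \cdot 0 \left(7 + 0\right) + 48\right) - 892 = \left(\frac{1}{3} \cdot 0 \cdot 7 + 48\right) - 892 = \left(0 + 48\right) - 892 = 48 - 892 = -844$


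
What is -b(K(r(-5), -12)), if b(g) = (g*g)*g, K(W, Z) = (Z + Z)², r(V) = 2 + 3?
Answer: -191102976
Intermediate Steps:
r(V) = 5
K(W, Z) = 4*Z² (K(W, Z) = (2*Z)² = 4*Z²)
b(g) = g³ (b(g) = g²*g = g³)
-b(K(r(-5), -12)) = -(4*(-12)²)³ = -(4*144)³ = -1*576³ = -1*191102976 = -191102976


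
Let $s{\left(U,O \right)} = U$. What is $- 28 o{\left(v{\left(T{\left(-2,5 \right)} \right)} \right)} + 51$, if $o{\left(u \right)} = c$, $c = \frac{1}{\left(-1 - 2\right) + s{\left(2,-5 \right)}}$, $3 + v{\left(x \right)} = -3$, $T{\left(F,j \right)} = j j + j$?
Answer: $79$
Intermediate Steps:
$T{\left(F,j \right)} = j + j^{2}$ ($T{\left(F,j \right)} = j^{2} + j = j + j^{2}$)
$v{\left(x \right)} = -6$ ($v{\left(x \right)} = -3 - 3 = -6$)
$c = -1$ ($c = \frac{1}{\left(-1 - 2\right) + 2} = \frac{1}{-3 + 2} = \frac{1}{-1} = -1$)
$o{\left(u \right)} = -1$
$- 28 o{\left(v{\left(T{\left(-2,5 \right)} \right)} \right)} + 51 = \left(-28\right) \left(-1\right) + 51 = 28 + 51 = 79$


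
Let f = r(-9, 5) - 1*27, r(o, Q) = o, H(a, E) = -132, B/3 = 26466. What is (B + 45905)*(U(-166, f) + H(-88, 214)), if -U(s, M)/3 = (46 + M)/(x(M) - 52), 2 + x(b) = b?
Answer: -49494685/3 ≈ -1.6498e+7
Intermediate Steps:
B = 79398 (B = 3*26466 = 79398)
x(b) = -2 + b
f = -36 (f = -9 - 1*27 = -9 - 27 = -36)
U(s, M) = -3*(46 + M)/(-54 + M) (U(s, M) = -3*(46 + M)/((-2 + M) - 52) = -3*(46 + M)/(-54 + M))
(B + 45905)*(U(-166, f) + H(-88, 214)) = (79398 + 45905)*(3*(-46 - 1*(-36))/(-54 - 36) - 132) = 125303*(3*(-46 + 36)/(-90) - 132) = 125303*(3*(-1/90)*(-10) - 132) = 125303*(1/3 - 132) = 125303*(-395/3) = -49494685/3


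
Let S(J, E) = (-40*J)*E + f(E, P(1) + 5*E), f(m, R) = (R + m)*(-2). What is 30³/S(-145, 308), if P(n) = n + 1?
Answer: 270/17827 ≈ 0.015146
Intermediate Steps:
P(n) = 1 + n
f(m, R) = -2*R - 2*m
S(J, E) = -4 - 12*E - 40*E*J (S(J, E) = (-40*J)*E + (-2*((1 + 1) + 5*E) - 2*E) = -40*E*J + (-2*(2 + 5*E) - 2*E) = -40*E*J + ((-4 - 10*E) - 2*E) = -40*E*J + (-4 - 12*E) = -4 - 12*E - 40*E*J)
30³/S(-145, 308) = 30³/(-4 - 12*308 - 40*308*(-145)) = 27000/(-4 - 3696 + 1786400) = 27000/1782700 = 27000*(1/1782700) = 270/17827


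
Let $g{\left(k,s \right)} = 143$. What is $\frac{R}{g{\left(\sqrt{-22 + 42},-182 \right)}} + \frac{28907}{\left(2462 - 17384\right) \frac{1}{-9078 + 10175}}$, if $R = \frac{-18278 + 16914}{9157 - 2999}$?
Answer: $- \frac{1269296281597}{597282894} \approx -2125.1$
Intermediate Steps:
$R = - \frac{682}{3079}$ ($R = - \frac{1364}{6158} = \left(-1364\right) \frac{1}{6158} = - \frac{682}{3079} \approx -0.2215$)
$\frac{R}{g{\left(\sqrt{-22 + 42},-182 \right)}} + \frac{28907}{\left(2462 - 17384\right) \frac{1}{-9078 + 10175}} = - \frac{682}{3079 \cdot 143} + \frac{28907}{\left(2462 - 17384\right) \frac{1}{-9078 + 10175}} = \left(- \frac{682}{3079}\right) \frac{1}{143} + \frac{28907}{\left(-14922\right) \frac{1}{1097}} = - \frac{62}{40027} + \frac{28907}{\left(-14922\right) \frac{1}{1097}} = - \frac{62}{40027} + \frac{28907}{- \frac{14922}{1097}} = - \frac{62}{40027} + 28907 \left(- \frac{1097}{14922}\right) = - \frac{62}{40027} - \frac{31710979}{14922} = - \frac{1269296281597}{597282894}$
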